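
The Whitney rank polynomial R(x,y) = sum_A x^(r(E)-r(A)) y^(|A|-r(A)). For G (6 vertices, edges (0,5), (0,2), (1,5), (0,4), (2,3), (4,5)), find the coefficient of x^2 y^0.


R(x,y) = sum over A in 2^E of x^(r(E)-r(A)) * y^(|A|-r(A)).
G has 6 vertices, 6 edges. r(E) = 5.
Enumerate all 2^6 = 64 subsets.
Count subsets with r(E)-r(A)=2 and |A|-r(A)=0: 19.

19


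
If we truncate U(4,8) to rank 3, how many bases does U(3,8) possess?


Truncating U(4,8) to rank 3 gives U(3,8).
Bases of U(3,8) are all 3-element subsets of 8 elements.
Number of bases = C(8,3) = (8 * 7 * 6) / (1 * 2 * 3) = 56.

56


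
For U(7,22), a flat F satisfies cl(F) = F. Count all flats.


Flats of U(7,22): every subset of size < 7 is a flat, plus E itself.
Count = C(22,0) + C(22,1) + C(22,2) + C(22,3) + C(22,4) + C(22,5) + C(22,6) + 1
     = 1 + 22 + 231 + 1540 + 7315 + 26334 + 74613 + 1
     = 110057.

110057


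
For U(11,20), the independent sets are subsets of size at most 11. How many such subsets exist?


Independent sets of U(11,20) are all subsets of size <= 11.
Count = C(20,0) + C(20,1) + C(20,2) + C(20,3) + C(20,4) + C(20,5) + C(20,6) + C(20,7) + C(20,8) + C(20,9) + C(20,10) + C(20,11)
     = 1 + 20 + 190 + 1140 + 4845 + 15504 + 38760 + 77520 + 125970 + 167960 + 184756 + 167960
     = 784626.

784626


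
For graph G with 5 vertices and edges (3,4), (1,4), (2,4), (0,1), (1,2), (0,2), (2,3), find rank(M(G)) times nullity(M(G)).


r(M) = |V| - c = 5 - 1 = 4.
nullity = |E| - r(M) = 7 - 4 = 3.
Product = 4 * 3 = 12.

12


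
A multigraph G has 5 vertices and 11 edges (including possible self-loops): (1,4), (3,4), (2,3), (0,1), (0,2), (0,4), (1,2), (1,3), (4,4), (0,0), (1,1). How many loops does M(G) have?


In a graphic matroid, a loop is a self-loop edge (u,u) with rank 0.
Examining all 11 edges for self-loops...
Self-loops found: (4,4), (0,0), (1,1)
Number of loops = 3.

3


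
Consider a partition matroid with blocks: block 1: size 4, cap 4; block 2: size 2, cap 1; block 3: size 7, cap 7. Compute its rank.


Rank of a partition matroid = sum of min(|Si|, ci) for each block.
= min(4,4) + min(2,1) + min(7,7)
= 4 + 1 + 7
= 12.

12


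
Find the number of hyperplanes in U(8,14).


Hyperplanes of U(8,14) are flats of rank 7.
In a uniform matroid, these are exactly the (7)-element subsets.
Count = (14 choose 7) = 3432.

3432


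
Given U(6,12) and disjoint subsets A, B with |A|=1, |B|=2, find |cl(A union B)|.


|A union B| = 1 + 2 = 3 (disjoint).
In U(6,12), cl(S) = S if |S| < 6, else cl(S) = E.
Since 3 < 6, cl(A union B) = A union B.
|cl(A union B)| = 3.

3


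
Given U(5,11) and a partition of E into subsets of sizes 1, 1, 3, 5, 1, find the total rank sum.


r(Ai) = min(|Ai|, 5) for each part.
Sum = min(1,5) + min(1,5) + min(3,5) + min(5,5) + min(1,5)
    = 1 + 1 + 3 + 5 + 1
    = 11.

11


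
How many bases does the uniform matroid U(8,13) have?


Bases of U(8,13) are all 8-element subsets of the 13-element ground set.
Number of bases = C(13,8).
C(13,8) = 13! / (8! * 5!) = 1287.

1287


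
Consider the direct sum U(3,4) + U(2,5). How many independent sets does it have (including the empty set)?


For a direct sum, |I(M1+M2)| = |I(M1)| * |I(M2)|.
|I(U(3,4))| = sum C(4,k) for k=0..3 = 15.
|I(U(2,5))| = sum C(5,k) for k=0..2 = 16.
Total = 15 * 16 = 240.

240


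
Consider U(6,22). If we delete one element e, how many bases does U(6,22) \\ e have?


Deleting e from U(6,22) gives U(6,21) since n > r.
Bases of U(6,21) = C(21,6) = 54264.

54264


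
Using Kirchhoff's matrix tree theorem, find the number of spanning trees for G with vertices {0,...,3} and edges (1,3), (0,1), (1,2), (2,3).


By Kirchhoff's matrix tree theorem, the number of spanning trees equals
the determinant of any cofactor of the Laplacian matrix L.
G has 4 vertices and 4 edges.
Computing the (3 x 3) cofactor determinant gives 3.

3


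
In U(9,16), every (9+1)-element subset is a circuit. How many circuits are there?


In U(9,16), circuits are the (10)-element subsets.
Any set of 10 elements is dependent, and removing any one element gives
an independent set of size 9, so it is a minimal dependent set.
Number of circuits = (16 choose 10) = 8008.

8008


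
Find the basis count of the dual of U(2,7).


The dual of U(r,n) is U(n-r, n) = U(5,7).
Bases of U(5,7) are all (5)-element subsets.
|B(M*)| = C(7,5) = 21.

21


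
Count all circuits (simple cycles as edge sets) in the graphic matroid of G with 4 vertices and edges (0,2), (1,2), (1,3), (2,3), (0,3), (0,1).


A circuit in a graphic matroid = edge set of a simple cycle.
G has 4 vertices and 6 edges.
Enumerating all minimal edge subsets forming cycles...
Total circuits found: 7.

7


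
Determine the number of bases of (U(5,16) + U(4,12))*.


(M1+M2)* = M1* + M2*.
M1* = U(11,16), bases: C(16,11) = 4368.
M2* = U(8,12), bases: C(12,8) = 495.
|B(M*)| = 4368 * 495 = 2162160.

2162160


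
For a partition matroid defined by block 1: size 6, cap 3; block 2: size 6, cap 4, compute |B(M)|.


A basis picks exactly ci elements from block i.
Number of bases = product of C(|Si|, ci).
= C(6,3) * C(6,4)
= 20 * 15
= 300.

300


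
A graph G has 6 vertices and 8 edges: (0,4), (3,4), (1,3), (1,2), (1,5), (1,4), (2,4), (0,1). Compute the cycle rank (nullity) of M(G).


Cycle rank (nullity) = |E| - r(M) = |E| - (|V| - c).
|E| = 8, |V| = 6, c = 1.
Nullity = 8 - (6 - 1) = 8 - 5 = 3.

3


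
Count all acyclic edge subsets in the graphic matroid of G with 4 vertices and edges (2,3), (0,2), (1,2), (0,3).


An independent set in a graphic matroid is an acyclic edge subset.
G has 4 vertices and 4 edges.
Enumerate all 2^4 = 16 subsets, checking for acyclicity.
Total independent sets = 14.

14


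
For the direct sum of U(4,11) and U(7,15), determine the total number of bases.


Bases of a direct sum M1 + M2: |B| = |B(M1)| * |B(M2)|.
|B(U(4,11))| = C(11,4) = 330.
|B(U(7,15))| = C(15,7) = 6435.
Total bases = 330 * 6435 = 2123550.

2123550


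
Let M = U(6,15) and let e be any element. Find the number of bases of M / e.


Contracting e from U(6,15) gives U(5,14).
Bases of U(5,14) = C(14,5) = 14! / (5! * 9!) = 2002.

2002


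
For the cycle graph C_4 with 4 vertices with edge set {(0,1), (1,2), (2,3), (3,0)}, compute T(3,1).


T(C_4; x,y) = x + x^2 + ... + x^(3) + y.
T(3,1) = 3^1 + 3^2 + 3^3 + 1
= 3 + 9 + 27 + 1
= 40.

40


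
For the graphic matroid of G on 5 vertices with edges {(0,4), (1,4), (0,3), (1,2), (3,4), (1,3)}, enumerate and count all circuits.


A circuit in a graphic matroid = edge set of a simple cycle.
G has 5 vertices and 6 edges.
Enumerating all minimal edge subsets forming cycles...
Total circuits found: 3.

3


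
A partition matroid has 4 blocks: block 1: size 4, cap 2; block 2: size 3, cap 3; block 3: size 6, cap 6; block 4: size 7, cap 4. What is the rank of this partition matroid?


Rank of a partition matroid = sum of min(|Si|, ci) for each block.
= min(4,2) + min(3,3) + min(6,6) + min(7,4)
= 2 + 3 + 6 + 4
= 15.

15


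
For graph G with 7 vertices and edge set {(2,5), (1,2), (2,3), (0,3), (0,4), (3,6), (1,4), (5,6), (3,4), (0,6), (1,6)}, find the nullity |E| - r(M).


Cycle rank (nullity) = |E| - r(M) = |E| - (|V| - c).
|E| = 11, |V| = 7, c = 1.
Nullity = 11 - (7 - 1) = 11 - 6 = 5.

5


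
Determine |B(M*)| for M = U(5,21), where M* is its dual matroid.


The dual of U(r,n) is U(n-r, n) = U(16,21).
Bases of U(16,21) are all (16)-element subsets.
|B(M*)| = (21 choose 16) = 20349.

20349


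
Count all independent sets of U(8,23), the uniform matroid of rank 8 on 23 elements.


Independent sets of U(8,23) are all subsets of size <= 8.
Count = C(23,0) + C(23,1) + C(23,2) + C(23,3) + C(23,4) + C(23,5) + C(23,6) + C(23,7) + C(23,8)
     = 1 + 23 + 253 + 1771 + 8855 + 33649 + 100947 + 245157 + 490314
     = 880970.

880970


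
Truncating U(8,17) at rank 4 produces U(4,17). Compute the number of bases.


Truncating U(8,17) to rank 4 gives U(4,17).
Bases of U(4,17) are all 4-element subsets of 17 elements.
Number of bases = C(17,4) = (17 * 16 * 15 * 14) / (1 * 2 * 3 * 4) = 2380.

2380


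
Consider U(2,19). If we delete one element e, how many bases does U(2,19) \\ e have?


Deleting e from U(2,19) gives U(2,18) since n > r.
Bases of U(2,18) = C(18,2) = (18 * 17) / (1 * 2) = 153.

153


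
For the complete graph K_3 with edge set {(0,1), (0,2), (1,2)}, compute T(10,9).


T(K_3; x,y) = x^2 + x + y.
T(10,9) = 100 + 10 + 9 = 119.

119


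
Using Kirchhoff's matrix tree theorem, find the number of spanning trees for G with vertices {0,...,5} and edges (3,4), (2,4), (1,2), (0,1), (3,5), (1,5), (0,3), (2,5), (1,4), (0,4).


By Kirchhoff's matrix tree theorem, the number of spanning trees equals
the determinant of any cofactor of the Laplacian matrix L.
G has 6 vertices and 10 edges.
Computing the (5 x 5) cofactor determinant gives 130.

130


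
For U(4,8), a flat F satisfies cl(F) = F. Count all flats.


Flats of U(4,8): every subset of size < 4 is a flat, plus E itself.
Count = C(8,0) + C(8,1) + C(8,2) + C(8,3) + 1
     = 1 + 8 + 28 + 56 + 1
     = 94.

94


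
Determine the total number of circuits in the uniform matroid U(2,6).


In U(2,6), circuits are the (3)-element subsets.
Any set of 3 elements is dependent, and removing any one element gives
an independent set of size 2, so it is a minimal dependent set.
Number of circuits = C(6,3) = 6! / (3! * 3!) = 20.

20


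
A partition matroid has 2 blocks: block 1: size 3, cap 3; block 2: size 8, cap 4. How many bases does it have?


A basis picks exactly ci elements from block i.
Number of bases = product of C(|Si|, ci).
= C(3,3) * C(8,4)
= 1 * 70
= 70.

70


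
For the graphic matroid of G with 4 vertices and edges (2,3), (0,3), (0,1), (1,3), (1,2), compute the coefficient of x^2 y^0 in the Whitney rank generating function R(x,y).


R(x,y) = sum over A in 2^E of x^(r(E)-r(A)) * y^(|A|-r(A)).
G has 4 vertices, 5 edges. r(E) = 3.
Enumerate all 2^5 = 32 subsets.
Count subsets with r(E)-r(A)=2 and |A|-r(A)=0: 5.

5


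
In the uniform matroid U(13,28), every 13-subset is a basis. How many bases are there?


Bases of U(13,28) are all 13-element subsets of the 28-element ground set.
Number of bases = C(28,13).
(28 choose 13) = 37442160.

37442160


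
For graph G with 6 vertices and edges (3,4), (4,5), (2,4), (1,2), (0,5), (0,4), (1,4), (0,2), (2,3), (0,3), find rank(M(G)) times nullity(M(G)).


r(M) = |V| - c = 6 - 1 = 5.
nullity = |E| - r(M) = 10 - 5 = 5.
Product = 5 * 5 = 25.

25


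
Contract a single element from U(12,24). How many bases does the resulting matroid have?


Contracting e from U(12,24) gives U(11,23).
Bases of U(11,23) = C(23,11) = 1352078.

1352078


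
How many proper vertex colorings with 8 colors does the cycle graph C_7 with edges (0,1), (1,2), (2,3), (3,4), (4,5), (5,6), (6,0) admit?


P(C_7, k) = (k-1)^7 + (-1)^7*(k-1).
P(8) = (7)^7 - 7
= 823543 - 7 = 823536.

823536


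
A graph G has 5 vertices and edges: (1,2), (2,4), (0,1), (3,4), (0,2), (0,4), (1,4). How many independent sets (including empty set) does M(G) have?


An independent set in a graphic matroid is an acyclic edge subset.
G has 5 vertices and 7 edges.
Enumerate all 2^7 = 128 subsets, checking for acyclicity.
Total independent sets = 76.

76


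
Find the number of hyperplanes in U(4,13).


Hyperplanes of U(4,13) are flats of rank 3.
In a uniform matroid, these are exactly the (3)-element subsets.
Count = (13 choose 3) = 286.

286


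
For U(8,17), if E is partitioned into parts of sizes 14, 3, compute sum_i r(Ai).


r(Ai) = min(|Ai|, 8) for each part.
Sum = min(14,8) + min(3,8)
    = 8 + 3
    = 11.

11


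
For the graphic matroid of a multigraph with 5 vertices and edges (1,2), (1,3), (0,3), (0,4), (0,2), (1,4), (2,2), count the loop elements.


In a graphic matroid, a loop is a self-loop edge (u,u) with rank 0.
Examining all 7 edges for self-loops...
Self-loops found: (2,2)
Number of loops = 1.

1


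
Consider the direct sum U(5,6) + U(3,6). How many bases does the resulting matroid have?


Bases of a direct sum M1 + M2: |B| = |B(M1)| * |B(M2)|.
|B(U(5,6))| = C(6,5) = 6.
|B(U(3,6))| = C(6,3) = 20.
Total bases = 6 * 20 = 120.

120


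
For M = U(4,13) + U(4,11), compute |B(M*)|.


(M1+M2)* = M1* + M2*.
M1* = U(9,13), bases: C(13,9) = 715.
M2* = U(7,11), bases: C(11,7) = 330.
|B(M*)| = 715 * 330 = 235950.

235950


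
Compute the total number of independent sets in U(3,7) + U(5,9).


For a direct sum, |I(M1+M2)| = |I(M1)| * |I(M2)|.
|I(U(3,7))| = sum C(7,k) for k=0..3 = 64.
|I(U(5,9))| = sum C(9,k) for k=0..5 = 382.
Total = 64 * 382 = 24448.

24448


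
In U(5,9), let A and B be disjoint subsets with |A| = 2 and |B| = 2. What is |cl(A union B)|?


|A union B| = 2 + 2 = 4 (disjoint).
In U(5,9), cl(S) = S if |S| < 5, else cl(S) = E.
Since 4 < 5, cl(A union B) = A union B.
|cl(A union B)| = 4.

4


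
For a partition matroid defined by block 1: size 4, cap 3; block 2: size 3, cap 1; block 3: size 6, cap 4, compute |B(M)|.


A basis picks exactly ci elements from block i.
Number of bases = product of C(|Si|, ci).
= C(4,3) * C(3,1) * C(6,4)
= 4 * 3 * 15
= 180.

180


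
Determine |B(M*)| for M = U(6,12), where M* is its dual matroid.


The dual of U(r,n) is U(n-r, n) = U(6,12).
Bases of U(6,12) are all (6)-element subsets.
|B(M*)| = C(12,6) = 12! / (6! * 6!) = 924.

924


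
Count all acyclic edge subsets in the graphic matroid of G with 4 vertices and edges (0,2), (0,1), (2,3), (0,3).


An independent set in a graphic matroid is an acyclic edge subset.
G has 4 vertices and 4 edges.
Enumerate all 2^4 = 16 subsets, checking for acyclicity.
Total independent sets = 14.

14


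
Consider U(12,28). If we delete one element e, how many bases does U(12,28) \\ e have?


Deleting e from U(12,28) gives U(12,27) since n > r.
Bases of U(12,27) = C(27,12) = 27! / (12! * 15!) = 17383860.

17383860


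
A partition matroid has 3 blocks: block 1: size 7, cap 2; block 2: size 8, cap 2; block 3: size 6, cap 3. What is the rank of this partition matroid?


Rank of a partition matroid = sum of min(|Si|, ci) for each block.
= min(7,2) + min(8,2) + min(6,3)
= 2 + 2 + 3
= 7.

7


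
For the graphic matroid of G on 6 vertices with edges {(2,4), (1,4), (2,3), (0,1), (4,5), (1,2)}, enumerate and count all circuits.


A circuit in a graphic matroid = edge set of a simple cycle.
G has 6 vertices and 6 edges.
Enumerating all minimal edge subsets forming cycles...
Total circuits found: 1.

1


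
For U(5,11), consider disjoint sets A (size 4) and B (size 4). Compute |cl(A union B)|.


|A union B| = 4 + 4 = 8 (disjoint).
In U(5,11), cl(S) = S if |S| < 5, else cl(S) = E.
Since 8 >= 5, cl(A union B) = E.
|cl(A union B)| = 11.

11


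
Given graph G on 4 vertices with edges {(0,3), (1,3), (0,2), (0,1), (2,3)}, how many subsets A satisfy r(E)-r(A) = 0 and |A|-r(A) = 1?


R(x,y) = sum over A in 2^E of x^(r(E)-r(A)) * y^(|A|-r(A)).
G has 4 vertices, 5 edges. r(E) = 3.
Enumerate all 2^5 = 32 subsets.
Count subsets with r(E)-r(A)=0 and |A|-r(A)=1: 5.

5


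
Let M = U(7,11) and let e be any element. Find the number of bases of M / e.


Contracting e from U(7,11) gives U(6,10).
Bases of U(6,10) = C(10,6) = 210.

210


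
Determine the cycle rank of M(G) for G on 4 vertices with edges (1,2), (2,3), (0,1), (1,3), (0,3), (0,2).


Cycle rank (nullity) = |E| - r(M) = |E| - (|V| - c).
|E| = 6, |V| = 4, c = 1.
Nullity = 6 - (4 - 1) = 6 - 3 = 3.

3


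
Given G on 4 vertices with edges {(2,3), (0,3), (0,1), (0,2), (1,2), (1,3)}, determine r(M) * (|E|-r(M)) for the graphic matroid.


r(M) = |V| - c = 4 - 1 = 3.
nullity = |E| - r(M) = 6 - 3 = 3.
Product = 3 * 3 = 9.

9


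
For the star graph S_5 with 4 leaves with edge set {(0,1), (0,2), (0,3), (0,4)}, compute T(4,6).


A star on 5 vertices is a tree with 4 edges.
T(x,y) = x^(4) for any tree.
T(4,6) = 4^4 = 256.

256


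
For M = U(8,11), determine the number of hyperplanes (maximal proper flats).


Hyperplanes of U(8,11) are flats of rank 7.
In a uniform matroid, these are exactly the (7)-element subsets.
Count = C(11,7) = 330.

330


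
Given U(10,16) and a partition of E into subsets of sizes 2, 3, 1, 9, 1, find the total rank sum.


r(Ai) = min(|Ai|, 10) for each part.
Sum = min(2,10) + min(3,10) + min(1,10) + min(9,10) + min(1,10)
    = 2 + 3 + 1 + 9 + 1
    = 16.

16


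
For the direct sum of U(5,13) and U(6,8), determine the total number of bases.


Bases of a direct sum M1 + M2: |B| = |B(M1)| * |B(M2)|.
|B(U(5,13))| = C(13,5) = 1287.
|B(U(6,8))| = C(8,6) = 28.
Total bases = 1287 * 28 = 36036.

36036


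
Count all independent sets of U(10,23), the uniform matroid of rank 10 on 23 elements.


Independent sets of U(10,23) are all subsets of size <= 10.
Count = (23 choose 0) + (23 choose 1) + (23 choose 2) + (23 choose 3) + (23 choose 4) + (23 choose 5) + (23 choose 6) + (23 choose 7) + (23 choose 8) + (23 choose 9) + (23 choose 10)
     = 1 + 23 + 253 + 1771 + 8855 + 33649 + 100947 + 245157 + 490314 + 817190 + 1144066
     = 2842226.

2842226


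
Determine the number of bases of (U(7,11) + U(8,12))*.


(M1+M2)* = M1* + M2*.
M1* = U(4,11), bases: C(11,4) = 330.
M2* = U(4,12), bases: C(12,4) = 495.
|B(M*)| = 330 * 495 = 163350.

163350


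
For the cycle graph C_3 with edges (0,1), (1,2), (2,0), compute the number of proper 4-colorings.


P(C_3, k) = (k-1)^3 + (-1)^3*(k-1).
P(4) = (3)^3 - 3
= 27 - 3 = 24.

24


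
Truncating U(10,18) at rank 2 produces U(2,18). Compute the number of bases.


Truncating U(10,18) to rank 2 gives U(2,18).
Bases of U(2,18) are all 2-element subsets of 18 elements.
Number of bases = C(18,2) = 18! / (2! * 16!) = 153.

153


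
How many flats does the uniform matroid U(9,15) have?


Flats of U(9,15): every subset of size < 9 is a flat, plus E itself.
Count = (15 choose 0) + (15 choose 1) + (15 choose 2) + (15 choose 3) + (15 choose 4) + (15 choose 5) + (15 choose 6) + (15 choose 7) + (15 choose 8) + 1
     = 1 + 15 + 105 + 455 + 1365 + 3003 + 5005 + 6435 + 6435 + 1
     = 22820.

22820


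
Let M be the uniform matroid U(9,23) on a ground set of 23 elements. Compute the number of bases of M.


Bases of U(9,23) are all 9-element subsets of the 23-element ground set.
Number of bases = C(23,9).
C(23,9) = 23! / (9! * 14!) = 817190.

817190


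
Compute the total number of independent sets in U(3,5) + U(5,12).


For a direct sum, |I(M1+M2)| = |I(M1)| * |I(M2)|.
|I(U(3,5))| = sum C(5,k) for k=0..3 = 26.
|I(U(5,12))| = sum C(12,k) for k=0..5 = 1586.
Total = 26 * 1586 = 41236.

41236


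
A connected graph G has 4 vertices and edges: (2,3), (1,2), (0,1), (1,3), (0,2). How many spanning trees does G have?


By Kirchhoff's matrix tree theorem, the number of spanning trees equals
the determinant of any cofactor of the Laplacian matrix L.
G has 4 vertices and 5 edges.
Computing the (3 x 3) cofactor determinant gives 8.

8


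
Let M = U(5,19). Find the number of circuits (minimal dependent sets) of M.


In U(5,19), circuits are the (6)-element subsets.
Any set of 6 elements is dependent, and removing any one element gives
an independent set of size 5, so it is a minimal dependent set.
Number of circuits = C(19,6) = 19! / (6! * 13!) = 27132.

27132


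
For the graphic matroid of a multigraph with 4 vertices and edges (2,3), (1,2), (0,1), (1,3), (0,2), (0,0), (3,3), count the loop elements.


In a graphic matroid, a loop is a self-loop edge (u,u) with rank 0.
Examining all 7 edges for self-loops...
Self-loops found: (0,0), (3,3)
Number of loops = 2.

2


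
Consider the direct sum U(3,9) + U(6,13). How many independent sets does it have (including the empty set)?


For a direct sum, |I(M1+M2)| = |I(M1)| * |I(M2)|.
|I(U(3,9))| = sum C(9,k) for k=0..3 = 130.
|I(U(6,13))| = sum C(13,k) for k=0..6 = 4096.
Total = 130 * 4096 = 532480.

532480


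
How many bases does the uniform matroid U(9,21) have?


Bases of U(9,21) are all 9-element subsets of the 21-element ground set.
Number of bases = C(21,9).
C(21,9) = 293930.

293930


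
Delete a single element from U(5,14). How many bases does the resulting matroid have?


Deleting e from U(5,14) gives U(5,13) since n > r.
Bases of U(5,13) = C(13,5) = 1287.

1287


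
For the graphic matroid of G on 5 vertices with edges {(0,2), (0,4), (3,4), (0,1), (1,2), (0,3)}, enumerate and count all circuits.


A circuit in a graphic matroid = edge set of a simple cycle.
G has 5 vertices and 6 edges.
Enumerating all minimal edge subsets forming cycles...
Total circuits found: 2.

2


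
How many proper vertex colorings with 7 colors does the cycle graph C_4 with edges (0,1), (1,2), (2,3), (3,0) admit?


P(C_4, k) = (k-1)^4 + (-1)^4*(k-1).
P(7) = (6)^4 + 6
= 1296 + 6 = 1302.

1302


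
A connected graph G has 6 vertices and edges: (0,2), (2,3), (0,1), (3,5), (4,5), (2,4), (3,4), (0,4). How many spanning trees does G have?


By Kirchhoff's matrix tree theorem, the number of spanning trees equals
the determinant of any cofactor of the Laplacian matrix L.
G has 6 vertices and 8 edges.
Computing the (5 x 5) cofactor determinant gives 21.

21


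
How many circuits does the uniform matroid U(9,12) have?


In U(9,12), circuits are the (10)-element subsets.
Any set of 10 elements is dependent, and removing any one element gives
an independent set of size 9, so it is a minimal dependent set.
Number of circuits = C(12,10) = 66.

66


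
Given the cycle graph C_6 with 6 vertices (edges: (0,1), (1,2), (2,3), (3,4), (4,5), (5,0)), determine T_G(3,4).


T(C_6; x,y) = x + x^2 + ... + x^(5) + y.
T(3,4) = 3^1 + 3^2 + 3^3 + 3^4 + 3^5 + 4
= 3 + 9 + 27 + 81 + 243 + 4
= 367.

367


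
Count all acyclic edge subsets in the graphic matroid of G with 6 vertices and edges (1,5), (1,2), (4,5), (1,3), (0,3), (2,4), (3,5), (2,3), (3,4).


An independent set in a graphic matroid is an acyclic edge subset.
G has 6 vertices and 9 edges.
Enumerate all 2^9 = 512 subsets, checking for acyclicity.
Total independent sets = 268.

268


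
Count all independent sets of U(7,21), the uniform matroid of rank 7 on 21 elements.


Independent sets of U(7,21) are all subsets of size <= 7.
Count = (21 choose 0) + (21 choose 1) + (21 choose 2) + (21 choose 3) + (21 choose 4) + (21 choose 5) + (21 choose 6) + (21 choose 7)
     = 1 + 21 + 210 + 1330 + 5985 + 20349 + 54264 + 116280
     = 198440.

198440


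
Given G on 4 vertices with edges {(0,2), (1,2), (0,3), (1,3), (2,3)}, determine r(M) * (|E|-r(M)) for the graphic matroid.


r(M) = |V| - c = 4 - 1 = 3.
nullity = |E| - r(M) = 5 - 3 = 2.
Product = 3 * 2 = 6.

6


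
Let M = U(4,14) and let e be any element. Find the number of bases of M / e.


Contracting e from U(4,14) gives U(3,13).
Bases of U(3,13) = (13 choose 3) = 286.

286


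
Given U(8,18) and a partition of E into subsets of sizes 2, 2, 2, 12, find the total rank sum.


r(Ai) = min(|Ai|, 8) for each part.
Sum = min(2,8) + min(2,8) + min(2,8) + min(12,8)
    = 2 + 2 + 2 + 8
    = 14.

14


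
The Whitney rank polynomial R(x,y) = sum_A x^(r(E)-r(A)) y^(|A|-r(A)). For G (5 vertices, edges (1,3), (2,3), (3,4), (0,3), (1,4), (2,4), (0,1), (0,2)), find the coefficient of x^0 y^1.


R(x,y) = sum over A in 2^E of x^(r(E)-r(A)) * y^(|A|-r(A)).
G has 5 vertices, 8 edges. r(E) = 4.
Enumerate all 2^8 = 256 subsets.
Count subsets with r(E)-r(A)=0 and |A|-r(A)=1: 52.

52


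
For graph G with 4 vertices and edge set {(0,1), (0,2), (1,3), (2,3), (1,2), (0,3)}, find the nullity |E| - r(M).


Cycle rank (nullity) = |E| - r(M) = |E| - (|V| - c).
|E| = 6, |V| = 4, c = 1.
Nullity = 6 - (4 - 1) = 6 - 3 = 3.

3


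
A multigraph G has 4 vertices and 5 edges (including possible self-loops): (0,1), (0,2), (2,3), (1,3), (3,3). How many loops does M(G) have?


In a graphic matroid, a loop is a self-loop edge (u,u) with rank 0.
Examining all 5 edges for self-loops...
Self-loops found: (3,3)
Number of loops = 1.

1


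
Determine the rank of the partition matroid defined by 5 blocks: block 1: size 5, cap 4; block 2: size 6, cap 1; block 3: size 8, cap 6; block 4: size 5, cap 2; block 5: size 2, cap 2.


Rank of a partition matroid = sum of min(|Si|, ci) for each block.
= min(5,4) + min(6,1) + min(8,6) + min(5,2) + min(2,2)
= 4 + 1 + 6 + 2 + 2
= 15.

15


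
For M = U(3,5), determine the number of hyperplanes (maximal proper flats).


Hyperplanes of U(3,5) are flats of rank 2.
In a uniform matroid, these are exactly the (2)-element subsets.
Count = (5 choose 2) = 10.

10


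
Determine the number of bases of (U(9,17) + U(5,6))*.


(M1+M2)* = M1* + M2*.
M1* = U(8,17), bases: C(17,8) = 24310.
M2* = U(1,6), bases: C(6,1) = 6.
|B(M*)| = 24310 * 6 = 145860.

145860


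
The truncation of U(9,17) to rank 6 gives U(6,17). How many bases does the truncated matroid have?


Truncating U(9,17) to rank 6 gives U(6,17).
Bases of U(6,17) are all 6-element subsets of 17 elements.
Number of bases = (17 choose 6) = 12376.

12376


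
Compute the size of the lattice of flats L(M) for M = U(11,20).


Flats of U(11,20): every subset of size < 11 is a flat, plus E itself.
Count = C(20,0) + C(20,1) + C(20,2) + C(20,3) + C(20,4) + C(20,5) + C(20,6) + C(20,7) + C(20,8) + C(20,9) + C(20,10) + 1
     = 1 + 20 + 190 + 1140 + 4845 + 15504 + 38760 + 77520 + 125970 + 167960 + 184756 + 1
     = 616667.

616667


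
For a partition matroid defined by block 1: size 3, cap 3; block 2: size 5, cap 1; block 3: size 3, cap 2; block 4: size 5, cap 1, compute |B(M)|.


A basis picks exactly ci elements from block i.
Number of bases = product of C(|Si|, ci).
= C(3,3) * C(5,1) * C(3,2) * C(5,1)
= 1 * 5 * 3 * 5
= 75.

75


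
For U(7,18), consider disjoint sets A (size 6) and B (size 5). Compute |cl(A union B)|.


|A union B| = 6 + 5 = 11 (disjoint).
In U(7,18), cl(S) = S if |S| < 7, else cl(S) = E.
Since 11 >= 7, cl(A union B) = E.
|cl(A union B)| = 18.

18


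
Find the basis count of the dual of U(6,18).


The dual of U(r,n) is U(n-r, n) = U(12,18).
Bases of U(12,18) are all (12)-element subsets.
|B(M*)| = (18 choose 12) = 18564.

18564


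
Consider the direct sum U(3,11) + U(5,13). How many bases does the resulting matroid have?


Bases of a direct sum M1 + M2: |B| = |B(M1)| * |B(M2)|.
|B(U(3,11))| = C(11,3) = 165.
|B(U(5,13))| = C(13,5) = 1287.
Total bases = 165 * 1287 = 212355.

212355


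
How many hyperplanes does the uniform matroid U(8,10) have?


Hyperplanes of U(8,10) are flats of rank 7.
In a uniform matroid, these are exactly the (7)-element subsets.
Count = C(10,7) = 10! / (7! * 3!) = 120.

120


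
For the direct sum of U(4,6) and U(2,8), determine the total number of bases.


Bases of a direct sum M1 + M2: |B| = |B(M1)| * |B(M2)|.
|B(U(4,6))| = C(6,4) = 15.
|B(U(2,8))| = C(8,2) = 28.
Total bases = 15 * 28 = 420.

420


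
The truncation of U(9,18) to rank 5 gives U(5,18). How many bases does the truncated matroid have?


Truncating U(9,18) to rank 5 gives U(5,18).
Bases of U(5,18) are all 5-element subsets of 18 elements.
Number of bases = (18 choose 5) = 8568.

8568


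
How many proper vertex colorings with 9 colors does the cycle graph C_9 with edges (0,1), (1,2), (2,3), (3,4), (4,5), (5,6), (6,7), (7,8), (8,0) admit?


P(C_9, k) = (k-1)^9 + (-1)^9*(k-1).
P(9) = (8)^9 - 8
= 134217728 - 8 = 134217720.

134217720


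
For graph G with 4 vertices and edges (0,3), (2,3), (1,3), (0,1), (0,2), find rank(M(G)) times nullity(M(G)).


r(M) = |V| - c = 4 - 1 = 3.
nullity = |E| - r(M) = 5 - 3 = 2.
Product = 3 * 2 = 6.

6


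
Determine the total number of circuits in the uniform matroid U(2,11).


In U(2,11), circuits are the (3)-element subsets.
Any set of 3 elements is dependent, and removing any one element gives
an independent set of size 2, so it is a minimal dependent set.
Number of circuits = C(11,3) = 11! / (3! * 8!) = 165.

165


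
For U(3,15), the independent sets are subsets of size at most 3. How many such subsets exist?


Independent sets of U(3,15) are all subsets of size <= 3.
Count = C(15,0) + C(15,1) + C(15,2) + C(15,3)
     = 1 + 15 + 105 + 455
     = 576.

576


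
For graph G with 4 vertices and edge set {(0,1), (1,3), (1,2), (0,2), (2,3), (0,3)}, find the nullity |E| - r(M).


Cycle rank (nullity) = |E| - r(M) = |E| - (|V| - c).
|E| = 6, |V| = 4, c = 1.
Nullity = 6 - (4 - 1) = 6 - 3 = 3.

3


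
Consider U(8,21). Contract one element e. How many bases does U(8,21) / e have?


Contracting e from U(8,21) gives U(7,20).
Bases of U(7,20) = C(20,7) = 20! / (7! * 13!) = 77520.

77520


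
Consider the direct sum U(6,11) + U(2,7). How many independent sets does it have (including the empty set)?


For a direct sum, |I(M1+M2)| = |I(M1)| * |I(M2)|.
|I(U(6,11))| = sum C(11,k) for k=0..6 = 1486.
|I(U(2,7))| = sum C(7,k) for k=0..2 = 29.
Total = 1486 * 29 = 43094.

43094


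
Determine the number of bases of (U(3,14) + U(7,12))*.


(M1+M2)* = M1* + M2*.
M1* = U(11,14), bases: C(14,11) = 364.
M2* = U(5,12), bases: C(12,5) = 792.
|B(M*)| = 364 * 792 = 288288.

288288


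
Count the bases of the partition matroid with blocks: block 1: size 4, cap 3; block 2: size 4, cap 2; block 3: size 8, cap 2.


A basis picks exactly ci elements from block i.
Number of bases = product of C(|Si|, ci).
= C(4,3) * C(4,2) * C(8,2)
= 4 * 6 * 28
= 672.

672


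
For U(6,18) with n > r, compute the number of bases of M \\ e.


Deleting e from U(6,18) gives U(6,17) since n > r.
Bases of U(6,17) = C(17,6) = 17! / (6! * 11!) = 12376.

12376


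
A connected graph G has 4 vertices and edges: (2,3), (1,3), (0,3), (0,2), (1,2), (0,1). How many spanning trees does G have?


By Kirchhoff's matrix tree theorem, the number of spanning trees equals
the determinant of any cofactor of the Laplacian matrix L.
G has 4 vertices and 6 edges.
Computing the (3 x 3) cofactor determinant gives 16.

16


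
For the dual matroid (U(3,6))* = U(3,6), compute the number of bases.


The dual of U(r,n) is U(n-r, n) = U(3,6).
Bases of U(3,6) are all (3)-element subsets.
|B(M*)| = C(6,3) = (6 * 5 * 4) / (1 * 2 * 3) = 20.

20


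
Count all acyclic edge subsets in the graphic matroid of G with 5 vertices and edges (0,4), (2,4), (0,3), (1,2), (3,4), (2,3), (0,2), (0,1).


An independent set in a graphic matroid is an acyclic edge subset.
G has 5 vertices and 8 edges.
Enumerate all 2^8 = 256 subsets, checking for acyclicity.
Total independent sets = 128.

128


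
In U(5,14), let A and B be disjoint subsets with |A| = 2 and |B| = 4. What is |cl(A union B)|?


|A union B| = 2 + 4 = 6 (disjoint).
In U(5,14), cl(S) = S if |S| < 5, else cl(S) = E.
Since 6 >= 5, cl(A union B) = E.
|cl(A union B)| = 14.

14


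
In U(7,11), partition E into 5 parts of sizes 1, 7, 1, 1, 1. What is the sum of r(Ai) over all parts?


r(Ai) = min(|Ai|, 7) for each part.
Sum = min(1,7) + min(7,7) + min(1,7) + min(1,7) + min(1,7)
    = 1 + 7 + 1 + 1 + 1
    = 11.

11


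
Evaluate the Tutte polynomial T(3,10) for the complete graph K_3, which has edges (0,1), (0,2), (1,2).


T(K_3; x,y) = x^2 + x + y.
T(3,10) = 9 + 3 + 10 = 22.

22


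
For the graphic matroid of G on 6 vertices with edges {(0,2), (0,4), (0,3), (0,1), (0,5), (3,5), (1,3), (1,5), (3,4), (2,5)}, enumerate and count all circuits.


A circuit in a graphic matroid = edge set of a simple cycle.
G has 6 vertices and 10 edges.
Enumerating all minimal edge subsets forming cycles...
Total circuits found: 19.

19


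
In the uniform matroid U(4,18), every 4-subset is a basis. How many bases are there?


Bases of U(4,18) are all 4-element subsets of the 18-element ground set.
Number of bases = C(18,4).
C(18,4) = 18! / (4! * 14!) = 3060.

3060


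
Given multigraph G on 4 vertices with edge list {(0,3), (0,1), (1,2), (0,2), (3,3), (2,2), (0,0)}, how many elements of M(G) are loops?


In a graphic matroid, a loop is a self-loop edge (u,u) with rank 0.
Examining all 7 edges for self-loops...
Self-loops found: (3,3), (2,2), (0,0)
Number of loops = 3.

3


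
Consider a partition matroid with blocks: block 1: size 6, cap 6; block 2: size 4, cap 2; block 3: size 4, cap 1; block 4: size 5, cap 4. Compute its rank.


Rank of a partition matroid = sum of min(|Si|, ci) for each block.
= min(6,6) + min(4,2) + min(4,1) + min(5,4)
= 6 + 2 + 1 + 4
= 13.

13


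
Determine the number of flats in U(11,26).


Flats of U(11,26): every subset of size < 11 is a flat, plus E itself.
Count = (26 choose 0) + (26 choose 1) + (26 choose 2) + (26 choose 3) + (26 choose 4) + (26 choose 5) + (26 choose 6) + (26 choose 7) + (26 choose 8) + (26 choose 9) + (26 choose 10) + 1
     = 1 + 26 + 325 + 2600 + 14950 + 65780 + 230230 + 657800 + 1562275 + 3124550 + 5311735 + 1
     = 10970273.

10970273


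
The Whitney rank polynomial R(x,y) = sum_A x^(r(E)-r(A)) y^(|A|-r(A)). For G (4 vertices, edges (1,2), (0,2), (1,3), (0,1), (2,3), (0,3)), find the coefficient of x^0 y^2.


R(x,y) = sum over A in 2^E of x^(r(E)-r(A)) * y^(|A|-r(A)).
G has 4 vertices, 6 edges. r(E) = 3.
Enumerate all 2^6 = 64 subsets.
Count subsets with r(E)-r(A)=0 and |A|-r(A)=2: 6.

6


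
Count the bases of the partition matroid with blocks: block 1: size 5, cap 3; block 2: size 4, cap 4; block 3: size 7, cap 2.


A basis picks exactly ci elements from block i.
Number of bases = product of C(|Si|, ci).
= C(5,3) * C(4,4) * C(7,2)
= 10 * 1 * 21
= 210.

210


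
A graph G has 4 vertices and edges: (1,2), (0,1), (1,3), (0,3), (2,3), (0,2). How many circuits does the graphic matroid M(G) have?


A circuit in a graphic matroid = edge set of a simple cycle.
G has 4 vertices and 6 edges.
Enumerating all minimal edge subsets forming cycles...
Total circuits found: 7.

7


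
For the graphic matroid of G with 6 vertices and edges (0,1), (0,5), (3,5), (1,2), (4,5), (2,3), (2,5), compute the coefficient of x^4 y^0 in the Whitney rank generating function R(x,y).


R(x,y) = sum over A in 2^E of x^(r(E)-r(A)) * y^(|A|-r(A)).
G has 6 vertices, 7 edges. r(E) = 5.
Enumerate all 2^7 = 128 subsets.
Count subsets with r(E)-r(A)=4 and |A|-r(A)=0: 7.

7


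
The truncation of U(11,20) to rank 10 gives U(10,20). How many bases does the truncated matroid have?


Truncating U(11,20) to rank 10 gives U(10,20).
Bases of U(10,20) are all 10-element subsets of 20 elements.
Number of bases = (20 choose 10) = 184756.

184756


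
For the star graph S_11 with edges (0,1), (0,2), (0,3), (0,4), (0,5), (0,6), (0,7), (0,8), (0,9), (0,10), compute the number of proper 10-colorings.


P(tree, k) = k * (k-1)^(10) for any tree on 11 vertices.
P(10) = 10 * 9^10 = 10 * 3486784401 = 34867844010.

34867844010


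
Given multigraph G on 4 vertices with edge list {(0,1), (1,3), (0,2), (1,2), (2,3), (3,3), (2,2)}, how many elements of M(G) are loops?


In a graphic matroid, a loop is a self-loop edge (u,u) with rank 0.
Examining all 7 edges for self-loops...
Self-loops found: (3,3), (2,2)
Number of loops = 2.

2


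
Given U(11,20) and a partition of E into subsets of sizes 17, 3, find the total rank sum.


r(Ai) = min(|Ai|, 11) for each part.
Sum = min(17,11) + min(3,11)
    = 11 + 3
    = 14.

14


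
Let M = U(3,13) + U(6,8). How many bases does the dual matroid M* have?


(M1+M2)* = M1* + M2*.
M1* = U(10,13), bases: C(13,10) = 286.
M2* = U(2,8), bases: C(8,2) = 28.
|B(M*)| = 286 * 28 = 8008.

8008


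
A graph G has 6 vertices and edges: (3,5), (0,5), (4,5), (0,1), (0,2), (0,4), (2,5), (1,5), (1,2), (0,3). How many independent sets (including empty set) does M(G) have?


An independent set in a graphic matroid is an acyclic edge subset.
G has 6 vertices and 10 edges.
Enumerate all 2^10 = 1024 subsets, checking for acyclicity.
Total independent sets = 426.

426


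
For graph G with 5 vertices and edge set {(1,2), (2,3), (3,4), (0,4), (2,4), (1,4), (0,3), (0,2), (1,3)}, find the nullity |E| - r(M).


Cycle rank (nullity) = |E| - r(M) = |E| - (|V| - c).
|E| = 9, |V| = 5, c = 1.
Nullity = 9 - (5 - 1) = 9 - 4 = 5.

5


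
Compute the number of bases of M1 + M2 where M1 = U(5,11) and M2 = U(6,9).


Bases of a direct sum M1 + M2: |B| = |B(M1)| * |B(M2)|.
|B(U(5,11))| = C(11,5) = 462.
|B(U(6,9))| = C(9,6) = 84.
Total bases = 462 * 84 = 38808.

38808


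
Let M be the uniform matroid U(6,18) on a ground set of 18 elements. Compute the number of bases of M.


Bases of U(6,18) are all 6-element subsets of the 18-element ground set.
Number of bases = C(18,6).
C(18,6) = 18564.

18564


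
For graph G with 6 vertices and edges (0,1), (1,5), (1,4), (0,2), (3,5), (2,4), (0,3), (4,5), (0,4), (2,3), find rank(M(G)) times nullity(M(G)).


r(M) = |V| - c = 6 - 1 = 5.
nullity = |E| - r(M) = 10 - 5 = 5.
Product = 5 * 5 = 25.

25


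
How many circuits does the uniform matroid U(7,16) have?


In U(7,16), circuits are the (8)-element subsets.
Any set of 8 elements is dependent, and removing any one element gives
an independent set of size 7, so it is a minimal dependent set.
Number of circuits = C(16,8) = 16! / (8! * 8!) = 12870.

12870


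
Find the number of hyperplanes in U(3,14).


Hyperplanes of U(3,14) are flats of rank 2.
In a uniform matroid, these are exactly the (2)-element subsets.
Count = C(14,2) = 14! / (2! * 12!) = 91.

91


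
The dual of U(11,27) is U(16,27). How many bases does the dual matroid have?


The dual of U(r,n) is U(n-r, n) = U(16,27).
Bases of U(16,27) are all (16)-element subsets.
|B(M*)| = C(27,16) = 13037895.

13037895


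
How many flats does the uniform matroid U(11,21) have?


Flats of U(11,21): every subset of size < 11 is a flat, plus E itself.
Count = C(21,0) + C(21,1) + C(21,2) + C(21,3) + C(21,4) + C(21,5) + C(21,6) + C(21,7) + C(21,8) + C(21,9) + C(21,10) + 1
     = 1 + 21 + 210 + 1330 + 5985 + 20349 + 54264 + 116280 + 203490 + 293930 + 352716 + 1
     = 1048577.

1048577


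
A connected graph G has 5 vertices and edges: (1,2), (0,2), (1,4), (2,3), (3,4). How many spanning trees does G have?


By Kirchhoff's matrix tree theorem, the number of spanning trees equals
the determinant of any cofactor of the Laplacian matrix L.
G has 5 vertices and 5 edges.
Computing the (4 x 4) cofactor determinant gives 4.

4


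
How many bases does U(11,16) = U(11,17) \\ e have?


Deleting e from U(11,17) gives U(11,16) since n > r.
Bases of U(11,16) = C(16,11) = 4368.

4368


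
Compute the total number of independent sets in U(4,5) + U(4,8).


For a direct sum, |I(M1+M2)| = |I(M1)| * |I(M2)|.
|I(U(4,5))| = sum C(5,k) for k=0..4 = 31.
|I(U(4,8))| = sum C(8,k) for k=0..4 = 163.
Total = 31 * 163 = 5053.

5053


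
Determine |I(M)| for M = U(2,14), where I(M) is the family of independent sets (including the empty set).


Independent sets of U(2,14) are all subsets of size <= 2.
Count = C(14,0) + C(14,1) + C(14,2)
     = 1 + 14 + 91
     = 106.

106


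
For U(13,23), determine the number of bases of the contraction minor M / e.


Contracting e from U(13,23) gives U(12,22).
Bases of U(12,22) = C(22,12) = 22! / (12! * 10!) = 646646.

646646


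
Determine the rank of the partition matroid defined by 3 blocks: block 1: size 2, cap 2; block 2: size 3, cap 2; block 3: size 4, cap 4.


Rank of a partition matroid = sum of min(|Si|, ci) for each block.
= min(2,2) + min(3,2) + min(4,4)
= 2 + 2 + 4
= 8.

8


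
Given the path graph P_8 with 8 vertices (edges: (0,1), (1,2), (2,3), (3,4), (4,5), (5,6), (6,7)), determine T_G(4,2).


A path on 8 vertices is a tree with 7 edges.
T(x,y) = x^(7) for any tree.
T(4,2) = 4^7 = 16384.

16384


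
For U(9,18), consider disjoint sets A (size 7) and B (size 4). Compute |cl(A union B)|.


|A union B| = 7 + 4 = 11 (disjoint).
In U(9,18), cl(S) = S if |S| < 9, else cl(S) = E.
Since 11 >= 9, cl(A union B) = E.
|cl(A union B)| = 18.

18
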